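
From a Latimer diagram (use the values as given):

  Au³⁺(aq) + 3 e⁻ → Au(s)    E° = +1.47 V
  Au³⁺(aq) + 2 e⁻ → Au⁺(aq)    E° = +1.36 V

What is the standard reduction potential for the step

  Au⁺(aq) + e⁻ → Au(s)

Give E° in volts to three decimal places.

+1.690 V

Sequential free energies add, so n₃E°₃ = n₁E°₁ + n₂E°₂.
With n₃ = 3, and the known step contributing 2×(+1.36) V, the unknown satisfies 1·E° = 3×(+1.47) − 2×(+1.36) = +1.690.
E° = +1.690 / 1 = +1.690 V.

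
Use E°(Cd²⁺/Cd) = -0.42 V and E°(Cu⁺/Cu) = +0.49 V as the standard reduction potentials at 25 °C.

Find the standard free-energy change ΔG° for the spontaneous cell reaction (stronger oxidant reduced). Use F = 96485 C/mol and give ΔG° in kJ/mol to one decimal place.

-175.6 kJ/mol

Cu⁺/Cu (E° = +0.49 V) is the cathode; Cd²⁺/Cd (E° = -0.42 V) is the anode, so E°cell = +0.91 V.
Balancing electrons gives n = 2 (lcm of 1 and 2).
ΔG° = −nFE° = −(2)(96485)(+0.91) = -175,603 J = -175.6 kJ/mol.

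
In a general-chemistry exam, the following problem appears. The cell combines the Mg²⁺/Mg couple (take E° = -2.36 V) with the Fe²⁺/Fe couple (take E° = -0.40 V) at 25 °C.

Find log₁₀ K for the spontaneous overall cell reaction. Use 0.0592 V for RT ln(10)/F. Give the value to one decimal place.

Cathode: Fe²⁺/Fe; anode: Mg²⁺/Mg. E°cell = +1.96 V, n = 2.
log K = nE°cell / 0.0592 = (2)(+1.96) / 0.0592 = 66.2.

66.2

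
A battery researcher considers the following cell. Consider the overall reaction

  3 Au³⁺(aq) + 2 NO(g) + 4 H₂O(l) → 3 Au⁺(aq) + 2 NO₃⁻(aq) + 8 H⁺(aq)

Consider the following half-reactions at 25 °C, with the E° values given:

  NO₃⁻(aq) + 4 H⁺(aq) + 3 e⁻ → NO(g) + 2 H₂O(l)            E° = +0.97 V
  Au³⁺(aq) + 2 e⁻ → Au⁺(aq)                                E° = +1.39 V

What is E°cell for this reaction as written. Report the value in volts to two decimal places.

+0.42 V

The Au³⁺/Au⁺ couple has the higher reduction potential, so it is the cathode; NO₃⁻/NO is oxidised at the anode.
E°cell = E°(cathode) − E°(anode) = (+1.39) − (+0.97) = +0.42 V.
Since E°cell > 0, the reaction is spontaneous under standard conditions.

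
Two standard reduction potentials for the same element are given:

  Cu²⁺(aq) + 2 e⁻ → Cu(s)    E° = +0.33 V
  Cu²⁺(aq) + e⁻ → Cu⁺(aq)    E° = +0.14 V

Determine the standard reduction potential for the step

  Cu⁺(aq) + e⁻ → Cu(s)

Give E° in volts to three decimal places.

+0.520 V

Sequential free energies add, so n₃E°₃ = n₁E°₁ + n₂E°₂.
With n₃ = 2, and the known step contributing 1×(+0.14) V, the unknown satisfies 1·E° = 2×(+0.33) − 1×(+0.14) = +0.520.
E° = +0.520 / 1 = +0.520 V.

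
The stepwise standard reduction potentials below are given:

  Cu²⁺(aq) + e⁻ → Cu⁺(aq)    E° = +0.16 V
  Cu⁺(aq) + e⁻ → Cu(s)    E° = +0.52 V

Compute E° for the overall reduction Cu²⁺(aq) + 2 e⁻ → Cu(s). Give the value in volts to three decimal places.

Since ΔG° = −nFE° is additive over sequential reductions, n₃E°₃ = n₁E°₁ + n₂E°₂.
E°₃ = (1×+0.16 + 1×+0.52) / 2 = (+0.680) / 2 = +0.340 V.

+0.340 V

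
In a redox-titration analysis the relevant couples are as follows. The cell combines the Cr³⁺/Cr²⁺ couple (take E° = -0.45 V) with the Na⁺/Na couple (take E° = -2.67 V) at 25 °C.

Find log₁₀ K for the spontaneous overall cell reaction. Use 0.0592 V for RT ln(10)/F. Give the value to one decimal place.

Cathode: Cr³⁺/Cr²⁺; anode: Na⁺/Na. E°cell = +2.22 V, n = 1.
log K = nE°cell / 0.0592 = (1)(+2.22) / 0.0592 = 37.5.

37.5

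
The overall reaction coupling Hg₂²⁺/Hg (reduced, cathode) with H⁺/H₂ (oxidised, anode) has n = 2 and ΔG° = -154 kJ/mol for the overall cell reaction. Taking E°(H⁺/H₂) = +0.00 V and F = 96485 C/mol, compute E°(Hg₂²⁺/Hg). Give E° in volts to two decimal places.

E°cell = −ΔG°/(nF) = −(-154×10³)/((2)(96485)) = +0.798 V.
Since Hg₂²⁺/Hg is the cathode and H⁺/H₂ the anode, E°cell = E°(Hg₂²⁺/Hg) − E°(H⁺/H₂).
So E°(Hg₂²⁺/Hg) = E°cell + E°(H⁺/H₂) = +0.798 + (+0.00) = +0.80 V.

+0.80 V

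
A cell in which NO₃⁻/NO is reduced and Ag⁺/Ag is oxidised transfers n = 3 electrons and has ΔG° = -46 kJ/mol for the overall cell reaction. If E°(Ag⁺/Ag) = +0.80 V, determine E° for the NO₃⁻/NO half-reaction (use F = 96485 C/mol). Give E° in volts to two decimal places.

E°cell = −ΔG°/(nF) = −(-46×10³)/((3)(96485)) = +0.159 V.
Since NO₃⁻/NO is the cathode and Ag⁺/Ag the anode, E°cell = E°(NO₃⁻/NO) − E°(Ag⁺/Ag).
So E°(NO₃⁻/NO) = E°cell + E°(Ag⁺/Ag) = +0.159 + (+0.80) = +0.96 V.

+0.96 V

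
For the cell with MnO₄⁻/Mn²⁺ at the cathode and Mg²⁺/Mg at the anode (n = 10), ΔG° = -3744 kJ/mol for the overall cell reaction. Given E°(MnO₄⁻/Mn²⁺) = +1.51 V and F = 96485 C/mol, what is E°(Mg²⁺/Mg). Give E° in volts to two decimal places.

-2.37 V

E°cell = −ΔG°/(nF) = −(-3744×10³)/((10)(96485)) = +3.880 V.
Since MnO₄⁻/Mn²⁺ is the cathode and Mg²⁺/Mg the anode, E°cell = E°(MnO₄⁻/Mn²⁺) − E°(Mg²⁺/Mg).
So E°(Mg²⁺/Mg) = E°(MnO₄⁻/Mn²⁺) − E°cell = (+1.51) − (+3.880) = -2.37 V.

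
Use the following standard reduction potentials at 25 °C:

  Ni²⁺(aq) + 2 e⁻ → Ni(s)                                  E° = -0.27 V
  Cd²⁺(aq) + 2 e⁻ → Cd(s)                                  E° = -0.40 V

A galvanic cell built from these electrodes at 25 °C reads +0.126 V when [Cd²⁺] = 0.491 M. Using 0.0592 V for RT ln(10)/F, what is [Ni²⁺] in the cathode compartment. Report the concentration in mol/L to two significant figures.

Ni²⁺/Ni is the cathode, Cd²⁺/Cd the anode: E°cell = +0.13 V, n = 2.
Overall reaction: Ni²⁺(aq) + Cd(s) → Ni(s) + Cd²⁺(aq); Q = [Cd²⁺]^1/[Ni²⁺]^1.
From E = E° − (0.0592/n) log Q: log Q = (E° − E)·n/0.0592 = (+0.13 − (+0.126))·2/0.0592 = 0.1351.
So 1·log[Ni²⁺] = 1·log(0.491) − log Q = -0.3089 − (0.1351) = -0.4440; [Ni²⁺] = 10^(-0.4440) ≈ 0.36 M.

0.36 M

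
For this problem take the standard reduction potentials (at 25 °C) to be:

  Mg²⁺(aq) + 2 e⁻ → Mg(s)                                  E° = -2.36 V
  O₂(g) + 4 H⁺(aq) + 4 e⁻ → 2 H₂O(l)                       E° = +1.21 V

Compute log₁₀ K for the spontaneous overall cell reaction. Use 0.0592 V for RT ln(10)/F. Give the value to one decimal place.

Cathode: O₂/H₂O; anode: Mg²⁺/Mg. E°cell = +3.57 V, n = 4.
log K = nE°cell / 0.0592 = (4)(+3.57) / 0.0592 = 241.2.

241.2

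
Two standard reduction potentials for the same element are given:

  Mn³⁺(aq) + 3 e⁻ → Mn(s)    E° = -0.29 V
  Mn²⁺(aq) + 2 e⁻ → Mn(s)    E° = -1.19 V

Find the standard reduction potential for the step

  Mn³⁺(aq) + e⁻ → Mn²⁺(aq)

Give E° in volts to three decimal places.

Sequential free energies add, so n₃E°₃ = n₁E°₁ + n₂E°₂.
With n₃ = 3, and the known step contributing 2×(-1.19) V, the unknown satisfies 1·E° = 3×(-0.29) − 2×(-1.19) = +1.510.
E° = +1.510 / 1 = +1.510 V.

+1.510 V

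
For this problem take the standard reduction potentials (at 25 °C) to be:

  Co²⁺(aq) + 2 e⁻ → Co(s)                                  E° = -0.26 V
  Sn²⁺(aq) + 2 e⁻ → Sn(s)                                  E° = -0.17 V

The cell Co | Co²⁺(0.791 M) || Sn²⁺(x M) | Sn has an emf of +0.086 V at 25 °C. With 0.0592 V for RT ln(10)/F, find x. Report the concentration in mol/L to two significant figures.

Sn²⁺/Sn is the cathode, Co²⁺/Co the anode: E°cell = +0.09 V, n = 2.
Overall reaction: Sn²⁺(aq) + Co(s) → Sn(s) + Co²⁺(aq); Q = [Co²⁺]^1/[Sn²⁺]^1.
From E = E° − (0.0592/n) log Q: log Q = (E° − E)·n/0.0592 = (+0.09 − (+0.086))·2/0.0592 = 0.1351.
So 1·log[Sn²⁺] = 1·log(0.791) − log Q = -0.1018 − (0.1351) = -0.2369; [Sn²⁺] = 10^(-0.2369) ≈ 0.58 M.

0.58 M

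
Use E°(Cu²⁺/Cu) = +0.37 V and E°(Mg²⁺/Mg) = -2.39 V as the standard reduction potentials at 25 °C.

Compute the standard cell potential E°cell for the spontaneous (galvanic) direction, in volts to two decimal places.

+2.76 V

The Cu²⁺/Cu couple has the higher reduction potential, so it is the cathode; Mg²⁺/Mg is oxidised at the anode.
E°cell = E°(cathode) − E°(anode) = (+0.37) − (-2.39) = +2.76 V.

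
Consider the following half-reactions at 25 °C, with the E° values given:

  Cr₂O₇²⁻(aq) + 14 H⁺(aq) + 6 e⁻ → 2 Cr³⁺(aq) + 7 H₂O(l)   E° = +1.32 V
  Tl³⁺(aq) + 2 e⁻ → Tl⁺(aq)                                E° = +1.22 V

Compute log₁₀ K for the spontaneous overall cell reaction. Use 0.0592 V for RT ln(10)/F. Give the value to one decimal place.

10.1

Cathode: Cr₂O₇²⁻/Cr³⁺; anode: Tl³⁺/Tl⁺. E°cell = +0.10 V, n = 6.
log K = nE°cell / 0.0592 = (6)(+0.10) / 0.0592 = 10.1.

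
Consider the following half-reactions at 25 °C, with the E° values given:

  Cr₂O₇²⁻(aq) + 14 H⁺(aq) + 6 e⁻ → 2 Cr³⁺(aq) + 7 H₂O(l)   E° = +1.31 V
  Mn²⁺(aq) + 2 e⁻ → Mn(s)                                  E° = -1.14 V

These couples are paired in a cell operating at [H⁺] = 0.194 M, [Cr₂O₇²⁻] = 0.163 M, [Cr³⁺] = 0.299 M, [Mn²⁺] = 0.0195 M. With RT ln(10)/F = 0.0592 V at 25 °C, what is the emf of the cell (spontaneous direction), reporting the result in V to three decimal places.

Cr₂O₇²⁻/Cr³⁺ is the cathode (higher E°), Mn²⁺/Mn the anode: E°cell = +1.31 − (-1.14) = +2.45 V, n = 6.
Overall: Cr₂O₇²⁻(aq) + 14 H⁺(aq) + 3 Mn(s) → 2 Cr³⁺(aq) + 7 H₂O(l) + 3 Mn²⁺(aq)
Q = [Cr³⁺]^2·[Mn²⁺]^3 / ([Cr₂O₇²⁻]·[H⁺]^14); log Q = 4.580.
E = E° − (0.0592/n) log Q = +2.45 − (0.0592/6)(4.580) = +2.405 V.

+2.405 V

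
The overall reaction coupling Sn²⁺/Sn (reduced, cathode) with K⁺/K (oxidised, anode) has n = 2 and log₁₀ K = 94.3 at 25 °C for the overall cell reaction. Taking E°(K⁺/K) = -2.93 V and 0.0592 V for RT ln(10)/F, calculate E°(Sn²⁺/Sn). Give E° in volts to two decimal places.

E°cell = (0.0592/n)·log K = (0.0592/2)(94.3) = +2.791 V.
Since Sn²⁺/Sn is the cathode and K⁺/K the anode, E°cell = E°(Sn²⁺/Sn) − E°(K⁺/K).
So E°(Sn²⁺/Sn) = E°cell + E°(K⁺/K) = +2.791 + (-2.93) = -0.14 V.

-0.14 V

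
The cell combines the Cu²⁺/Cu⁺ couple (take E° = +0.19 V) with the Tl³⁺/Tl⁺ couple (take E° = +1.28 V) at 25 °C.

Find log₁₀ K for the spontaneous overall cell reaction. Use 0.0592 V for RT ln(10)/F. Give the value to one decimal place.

36.8

Cathode: Tl³⁺/Tl⁺; anode: Cu²⁺/Cu⁺. E°cell = +1.09 V, n = 2.
log K = nE°cell / 0.0592 = (2)(+1.09) / 0.0592 = 36.8.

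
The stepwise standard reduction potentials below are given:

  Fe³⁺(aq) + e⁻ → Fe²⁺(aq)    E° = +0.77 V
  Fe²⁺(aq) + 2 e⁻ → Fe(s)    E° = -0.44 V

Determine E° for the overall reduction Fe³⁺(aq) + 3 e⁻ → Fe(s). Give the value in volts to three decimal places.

-0.037 V

Since ΔG° = −nFE° is additive over sequential reductions, n₃E°₃ = n₁E°₁ + n₂E°₂.
E°₃ = (1×+0.77 + 2×-0.44) / 3 = (-0.110) / 3 = -0.037 V.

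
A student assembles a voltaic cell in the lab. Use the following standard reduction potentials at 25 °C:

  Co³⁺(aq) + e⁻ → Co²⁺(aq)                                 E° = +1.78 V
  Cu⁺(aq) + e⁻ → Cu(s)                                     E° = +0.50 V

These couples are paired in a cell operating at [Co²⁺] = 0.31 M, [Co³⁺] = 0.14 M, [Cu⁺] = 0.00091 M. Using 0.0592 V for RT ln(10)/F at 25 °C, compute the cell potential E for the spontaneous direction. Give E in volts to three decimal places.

Co³⁺/Co²⁺ is the cathode (higher E°), Cu⁺/Cu the anode: E°cell = +1.78 − (+0.50) = +1.28 V, n = 1.
Overall: Co³⁺(aq) + Cu(s) → Co²⁺(aq) + Cu⁺(aq)
Q = [Co²⁺]·[Cu⁺] / ([Co³⁺]); log Q = -2.696.
E = E° − (0.0592/n) log Q = +1.28 − (0.0592/1)(-2.696) = +1.440 V.

+1.440 V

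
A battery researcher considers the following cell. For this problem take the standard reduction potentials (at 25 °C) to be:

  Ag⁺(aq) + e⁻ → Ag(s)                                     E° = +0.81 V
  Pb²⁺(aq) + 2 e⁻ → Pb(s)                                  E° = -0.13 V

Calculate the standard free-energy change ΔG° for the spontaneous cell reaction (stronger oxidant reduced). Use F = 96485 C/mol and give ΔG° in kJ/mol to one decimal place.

Ag⁺/Ag (E° = +0.81 V) is the cathode; Pb²⁺/Pb (E° = -0.13 V) is the anode, so E°cell = +0.94 V.
Balancing electrons gives n = 2 (lcm of 1 and 2).
ΔG° = −nFE° = −(2)(96485)(+0.94) = -181,392 J = -181.4 kJ/mol.

-181.4 kJ/mol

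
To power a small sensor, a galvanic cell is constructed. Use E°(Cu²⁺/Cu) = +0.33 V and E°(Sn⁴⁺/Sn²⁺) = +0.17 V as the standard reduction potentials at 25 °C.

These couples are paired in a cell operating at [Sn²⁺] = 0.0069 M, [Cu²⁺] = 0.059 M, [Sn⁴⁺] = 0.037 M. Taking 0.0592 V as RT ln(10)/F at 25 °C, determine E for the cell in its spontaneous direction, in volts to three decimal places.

Cu²⁺/Cu is the cathode (higher E°), Sn⁴⁺/Sn²⁺ the anode: E°cell = +0.33 − (+0.17) = +0.16 V, n = 2.
Overall: Cu²⁺(aq) + Sn²⁺(aq) → Cu(s) + Sn⁴⁺(aq)
Q = [Sn⁴⁺] / ([Cu²⁺]·[Sn²⁺]); log Q = 1.959.
E = E° − (0.0592/n) log Q = +0.16 − (0.0592/2)(1.959) = +0.102 V.

+0.102 V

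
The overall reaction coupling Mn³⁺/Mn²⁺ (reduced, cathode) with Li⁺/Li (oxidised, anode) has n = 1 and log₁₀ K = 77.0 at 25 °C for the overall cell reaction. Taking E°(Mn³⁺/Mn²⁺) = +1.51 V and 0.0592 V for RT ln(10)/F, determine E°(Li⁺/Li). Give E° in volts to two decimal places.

-3.05 V

E°cell = (0.0592/n)·log K = (0.0592/1)(77.0) = +4.558 V.
Since Mn³⁺/Mn²⁺ is the cathode and Li⁺/Li the anode, E°cell = E°(Mn³⁺/Mn²⁺) − E°(Li⁺/Li).
So E°(Li⁺/Li) = E°(Mn³⁺/Mn²⁺) − E°cell = (+1.51) − (+4.558) = -3.05 V.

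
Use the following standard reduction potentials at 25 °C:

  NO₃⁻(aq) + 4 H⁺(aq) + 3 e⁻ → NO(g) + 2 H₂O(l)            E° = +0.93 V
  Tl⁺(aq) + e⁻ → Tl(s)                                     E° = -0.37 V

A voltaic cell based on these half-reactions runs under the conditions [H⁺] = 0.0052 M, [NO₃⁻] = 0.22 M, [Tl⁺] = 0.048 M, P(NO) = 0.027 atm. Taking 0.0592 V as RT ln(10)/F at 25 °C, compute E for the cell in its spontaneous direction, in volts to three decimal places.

+1.216 V

NO₃⁻/NO is the cathode (higher E°), Tl⁺/Tl the anode: E°cell = +0.93 − (-0.37) = +1.30 V, n = 3.
Overall: NO₃⁻(aq) + 4 H⁺(aq) + 3 Tl(s) → NO(g) + 2 H₂O(l) + 3 Tl⁺(aq)
Q = P(NO)·[Tl⁺]^3 / ([NO₃⁻]·[H⁺]^4); log Q = 4.269.
E = E° − (0.0592/n) log Q = +1.30 − (0.0592/3)(4.269) = +1.216 V.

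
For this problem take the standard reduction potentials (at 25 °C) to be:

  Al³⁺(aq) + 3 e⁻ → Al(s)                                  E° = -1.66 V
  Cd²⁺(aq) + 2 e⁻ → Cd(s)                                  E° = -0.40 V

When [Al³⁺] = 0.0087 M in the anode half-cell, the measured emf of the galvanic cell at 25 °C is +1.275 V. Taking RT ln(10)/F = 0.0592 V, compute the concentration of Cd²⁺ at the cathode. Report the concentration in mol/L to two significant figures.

0.14 M

Cd²⁺/Cd is the cathode, Al³⁺/Al the anode: E°cell = +1.26 V, n = 6.
Overall reaction: 3 Cd²⁺(aq) + 2 Al(s) → 3 Cd(s) + 2 Al³⁺(aq); Q = [Al³⁺]^2/[Cd²⁺]^3.
From E = E° − (0.0592/n) log Q: log Q = (E° − E)·n/0.0592 = (+1.26 − (+1.275))·6/0.0592 = -1.5203.
So 3·log[Cd²⁺] = 2·log(0.0087) − log Q = -4.1210 − (-1.5203) = -2.6007; log[Cd²⁺] = -2.6007 / 3 = -0.8669; [Cd²⁺] = 10^(-0.8669) ≈ 0.14 M.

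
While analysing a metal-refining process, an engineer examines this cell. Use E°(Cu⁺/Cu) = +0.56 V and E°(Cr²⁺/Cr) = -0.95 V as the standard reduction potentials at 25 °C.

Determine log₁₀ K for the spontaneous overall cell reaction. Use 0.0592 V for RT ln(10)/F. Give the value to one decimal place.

51.0

Cathode: Cu⁺/Cu; anode: Cr²⁺/Cr. E°cell = +1.51 V, n = 2.
log K = nE°cell / 0.0592 = (2)(+1.51) / 0.0592 = 51.0.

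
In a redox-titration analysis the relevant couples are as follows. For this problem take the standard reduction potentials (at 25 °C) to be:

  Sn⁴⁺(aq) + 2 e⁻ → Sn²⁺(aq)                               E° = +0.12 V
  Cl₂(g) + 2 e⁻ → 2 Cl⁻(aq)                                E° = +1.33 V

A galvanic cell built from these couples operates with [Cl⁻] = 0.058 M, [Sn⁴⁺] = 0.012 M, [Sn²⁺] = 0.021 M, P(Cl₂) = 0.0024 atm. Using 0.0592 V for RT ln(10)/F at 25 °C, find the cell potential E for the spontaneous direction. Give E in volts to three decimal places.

+1.213 V

Cl₂/Cl⁻ is the cathode (higher E°), Sn⁴⁺/Sn²⁺ the anode: E°cell = +1.33 − (+0.12) = +1.21 V, n = 2.
Overall: Cl₂(g) + Sn²⁺(aq) → 2 Cl⁻(aq) + Sn⁴⁺(aq)
Q = [Cl⁻]^2·[Sn⁴⁺] / (P(Cl₂)·[Sn²⁺]); log Q = -0.096.
E = E° − (0.0592/n) log Q = +1.21 − (0.0592/2)(-0.096) = +1.213 V.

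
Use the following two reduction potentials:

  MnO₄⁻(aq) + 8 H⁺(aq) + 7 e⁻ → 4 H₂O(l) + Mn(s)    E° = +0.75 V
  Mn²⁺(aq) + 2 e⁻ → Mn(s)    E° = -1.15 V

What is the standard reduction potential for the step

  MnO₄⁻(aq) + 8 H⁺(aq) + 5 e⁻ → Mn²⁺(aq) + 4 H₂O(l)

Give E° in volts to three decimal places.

+1.510 V

Sequential free energies add, so n₃E°₃ = n₁E°₁ + n₂E°₂.
With n₃ = 7, and the known step contributing 2×(-1.15) V, the unknown satisfies 5·E° = 7×(+0.75) − 2×(-1.15) = +7.550.
E° = +7.550 / 5 = +1.510 V.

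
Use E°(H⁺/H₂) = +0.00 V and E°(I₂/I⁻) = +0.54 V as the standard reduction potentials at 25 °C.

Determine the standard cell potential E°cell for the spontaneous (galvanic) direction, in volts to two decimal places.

+0.54 V

The I₂/I⁻ couple has the higher reduction potential, so it is the cathode; H⁺/H₂ is oxidised at the anode.
E°cell = E°(cathode) − E°(anode) = (+0.54) − (+0.00) = +0.54 V.
Since E°cell > 0, the reaction is spontaneous under standard conditions.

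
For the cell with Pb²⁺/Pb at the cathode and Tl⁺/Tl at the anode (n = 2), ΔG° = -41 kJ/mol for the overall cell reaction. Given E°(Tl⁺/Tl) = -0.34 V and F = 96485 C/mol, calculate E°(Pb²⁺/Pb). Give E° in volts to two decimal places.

E°cell = −ΔG°/(nF) = −(-41×10³)/((2)(96485)) = +0.212 V.
Since Pb²⁺/Pb is the cathode and Tl⁺/Tl the anode, E°cell = E°(Pb²⁺/Pb) − E°(Tl⁺/Tl).
So E°(Pb²⁺/Pb) = E°cell + E°(Tl⁺/Tl) = +0.212 + (-0.34) = -0.13 V.

-0.13 V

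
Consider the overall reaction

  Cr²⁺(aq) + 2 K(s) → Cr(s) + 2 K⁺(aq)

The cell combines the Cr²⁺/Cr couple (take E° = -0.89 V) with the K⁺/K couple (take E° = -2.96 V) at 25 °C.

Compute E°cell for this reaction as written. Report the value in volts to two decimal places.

+2.07 V

The Cr²⁺/Cr couple has the higher reduction potential, so it is the cathode; K⁺/K is oxidised at the anode.
E°cell = E°(cathode) − E°(anode) = (-0.89) − (-2.96) = +2.07 V.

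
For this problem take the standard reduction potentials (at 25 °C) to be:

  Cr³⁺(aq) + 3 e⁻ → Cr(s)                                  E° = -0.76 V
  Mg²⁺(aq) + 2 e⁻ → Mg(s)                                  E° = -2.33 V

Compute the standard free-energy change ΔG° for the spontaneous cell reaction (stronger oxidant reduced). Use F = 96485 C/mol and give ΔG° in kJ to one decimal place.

Cr³⁺/Cr (E° = -0.76 V) is the cathode; Mg²⁺/Mg (E° = -2.33 V) is the anode, so E°cell = +1.57 V.
Balancing electrons gives n = 6 (lcm of 3 and 2).
ΔG° = −nFE° = −(6)(96485)(+1.57) = -908,889 J = -908.9 kJ.

-908.9 kJ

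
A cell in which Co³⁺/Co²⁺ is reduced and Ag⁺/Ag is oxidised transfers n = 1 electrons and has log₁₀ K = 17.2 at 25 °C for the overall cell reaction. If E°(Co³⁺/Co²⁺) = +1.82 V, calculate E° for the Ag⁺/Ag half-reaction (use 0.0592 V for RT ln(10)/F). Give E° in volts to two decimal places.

E°cell = (0.0592/n)·log K = (0.0592/1)(17.2) = +1.018 V.
Since Co³⁺/Co²⁺ is the cathode and Ag⁺/Ag the anode, E°cell = E°(Co³⁺/Co²⁺) − E°(Ag⁺/Ag).
So E°(Ag⁺/Ag) = E°(Co³⁺/Co²⁺) − E°cell = (+1.82) − (+1.018) = +0.80 V.

+0.80 V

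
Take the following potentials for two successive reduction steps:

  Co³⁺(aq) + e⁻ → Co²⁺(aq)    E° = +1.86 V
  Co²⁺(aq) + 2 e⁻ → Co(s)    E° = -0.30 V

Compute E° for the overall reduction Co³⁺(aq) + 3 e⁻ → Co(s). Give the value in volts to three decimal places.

+0.420 V

Since ΔG° = −nFE° is additive over sequential reductions, n₃E°₃ = n₁E°₁ + n₂E°₂.
E°₃ = (1×+1.86 + 2×-0.30) / 3 = (+1.260) / 3 = +0.420 V.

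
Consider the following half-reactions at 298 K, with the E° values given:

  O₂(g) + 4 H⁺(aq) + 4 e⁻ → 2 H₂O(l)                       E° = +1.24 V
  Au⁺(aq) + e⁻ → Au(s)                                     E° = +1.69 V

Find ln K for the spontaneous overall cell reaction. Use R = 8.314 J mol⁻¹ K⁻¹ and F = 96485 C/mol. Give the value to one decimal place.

70.1

Cathode: Au⁺/Au; anode: O₂/H₂O. E°cell = (+1.69) − (+1.24) = +0.45 V, with n = 4.
ΔG° = −nFE° = −RT ln K, so ln K = nFE°/(RT) = (4)(96485)(+0.45) / ((8.314)(298)) = 70.098.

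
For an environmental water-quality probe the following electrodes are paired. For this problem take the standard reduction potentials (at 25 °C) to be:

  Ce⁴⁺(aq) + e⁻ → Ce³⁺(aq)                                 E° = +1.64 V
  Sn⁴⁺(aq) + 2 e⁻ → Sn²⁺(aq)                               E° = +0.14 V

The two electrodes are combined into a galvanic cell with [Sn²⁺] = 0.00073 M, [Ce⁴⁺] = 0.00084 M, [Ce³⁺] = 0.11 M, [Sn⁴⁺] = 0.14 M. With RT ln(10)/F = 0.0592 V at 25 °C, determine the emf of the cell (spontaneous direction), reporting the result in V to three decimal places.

+1.307 V

Ce⁴⁺/Ce³⁺ is the cathode (higher E°), Sn⁴⁺/Sn²⁺ the anode: E°cell = +1.64 − (+0.14) = +1.50 V, n = 2.
Overall: 2 Ce⁴⁺(aq) + Sn²⁺(aq) → 2 Ce³⁺(aq) + Sn⁴⁺(aq)
Q = [Ce³⁺]^2·[Sn⁴⁺] / ([Ce⁴⁺]^2·[Sn²⁺]); log Q = 6.517.
E = E° − (0.0592/n) log Q = +1.50 − (0.0592/2)(6.517) = +1.307 V.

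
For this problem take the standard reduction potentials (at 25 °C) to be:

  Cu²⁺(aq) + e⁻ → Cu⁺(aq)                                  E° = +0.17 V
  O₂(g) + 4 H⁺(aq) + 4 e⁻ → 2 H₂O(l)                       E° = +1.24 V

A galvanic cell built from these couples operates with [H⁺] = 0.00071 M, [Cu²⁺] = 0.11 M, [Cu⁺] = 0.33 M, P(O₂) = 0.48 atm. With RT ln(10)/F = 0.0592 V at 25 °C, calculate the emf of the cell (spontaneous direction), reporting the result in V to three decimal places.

O₂/H₂O is the cathode (higher E°), Cu²⁺/Cu⁺ the anode: E°cell = +1.24 − (+0.17) = +1.07 V, n = 4.
Overall: O₂(g) + 4 H⁺(aq) + 4 Cu⁺(aq) → 2 H₂O(l) + 4 Cu²⁺(aq)
Q = [Cu²⁺]^4 / (P(O₂)·[H⁺]^4·[Cu⁺]^4); log Q = 11.005.
E = E° − (0.0592/n) log Q = +1.07 − (0.0592/4)(11.005) = +0.907 V.

+0.907 V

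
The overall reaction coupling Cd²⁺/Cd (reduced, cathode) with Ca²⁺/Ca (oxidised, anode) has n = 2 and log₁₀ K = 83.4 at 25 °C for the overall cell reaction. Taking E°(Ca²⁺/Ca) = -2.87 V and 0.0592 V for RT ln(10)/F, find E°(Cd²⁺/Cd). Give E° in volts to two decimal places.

E°cell = (0.0592/n)·log K = (0.0592/2)(83.4) = +2.469 V.
Since Cd²⁺/Cd is the cathode and Ca²⁺/Ca the anode, E°cell = E°(Cd²⁺/Cd) − E°(Ca²⁺/Ca).
So E°(Cd²⁺/Cd) = E°cell + E°(Ca²⁺/Ca) = +2.469 + (-2.87) = -0.40 V.

-0.40 V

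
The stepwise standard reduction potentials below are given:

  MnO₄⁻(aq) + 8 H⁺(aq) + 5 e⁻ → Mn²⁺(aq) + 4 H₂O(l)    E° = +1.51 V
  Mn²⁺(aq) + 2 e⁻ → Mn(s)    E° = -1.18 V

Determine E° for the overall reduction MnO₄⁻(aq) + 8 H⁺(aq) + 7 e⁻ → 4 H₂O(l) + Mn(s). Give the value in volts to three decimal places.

Standard free energies of sequential steps add: ΔG°₃ = ΔG°₁ + ΔG°₂, so n₃E°₃ = n₁E°₁ + n₂E°₂.
E°₃ = (5×+1.51 + 2×-1.18) / 7 = (+5.190) / 7 = +0.741 V.

+0.741 V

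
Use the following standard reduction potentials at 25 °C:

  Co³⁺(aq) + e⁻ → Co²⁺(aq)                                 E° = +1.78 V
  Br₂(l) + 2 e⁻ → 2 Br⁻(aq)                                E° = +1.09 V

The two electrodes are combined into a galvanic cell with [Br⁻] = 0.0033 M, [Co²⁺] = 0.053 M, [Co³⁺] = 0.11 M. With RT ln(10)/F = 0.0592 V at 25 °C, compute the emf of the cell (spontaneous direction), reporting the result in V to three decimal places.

+0.562 V

Co³⁺/Co²⁺ is the cathode (higher E°), Br₂/Br⁻ the anode: E°cell = +1.78 − (+1.09) = +0.69 V, n = 2.
Overall: 2 Co³⁺(aq) + 2 Br⁻(aq) → 2 Co²⁺(aq) + Br₂(l)
Q = [Co²⁺]^2 / ([Co³⁺]^2·[Br⁻]^2); log Q = 4.329.
E = E° − (0.0592/n) log Q = +0.69 − (0.0592/2)(4.329) = +0.562 V.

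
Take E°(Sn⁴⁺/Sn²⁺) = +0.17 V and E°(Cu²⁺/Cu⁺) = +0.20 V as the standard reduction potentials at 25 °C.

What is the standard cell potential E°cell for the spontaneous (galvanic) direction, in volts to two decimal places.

+0.03 V

The Cu²⁺/Cu⁺ couple has the higher reduction potential, so it is the cathode; Sn⁴⁺/Sn²⁺ is oxidised at the anode.
E°cell = E°(cathode) − E°(anode) = (+0.20) − (+0.17) = +0.03 V.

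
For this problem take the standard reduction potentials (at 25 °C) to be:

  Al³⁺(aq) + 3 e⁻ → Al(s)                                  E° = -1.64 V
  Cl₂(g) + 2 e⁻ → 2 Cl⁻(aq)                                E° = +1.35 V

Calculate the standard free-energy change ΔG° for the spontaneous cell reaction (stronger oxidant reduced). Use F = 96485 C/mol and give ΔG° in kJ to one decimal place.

Cl₂/Cl⁻ (E° = +1.35 V) is the cathode; Al³⁺/Al (E° = -1.64 V) is the anode, so E°cell = +2.99 V.
Balancing electrons gives n = 6 (lcm of 2 and 3).
ΔG° = −nFE° = −(6)(96485)(+2.99) = -1,730,941 J = -1730.9 kJ.

-1730.9 kJ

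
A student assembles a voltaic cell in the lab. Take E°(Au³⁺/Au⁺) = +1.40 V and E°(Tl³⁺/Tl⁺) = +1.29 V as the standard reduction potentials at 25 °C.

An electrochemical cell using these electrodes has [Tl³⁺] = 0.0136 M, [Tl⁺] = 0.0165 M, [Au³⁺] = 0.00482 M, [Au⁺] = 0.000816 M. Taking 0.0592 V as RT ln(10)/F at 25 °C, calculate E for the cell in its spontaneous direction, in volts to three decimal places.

+0.135 V

Au³⁺/Au⁺ is the cathode (higher E°), Tl³⁺/Tl⁺ the anode: E°cell = +1.40 − (+1.29) = +0.11 V, n = 2.
Overall: Au³⁺(aq) + Tl⁺(aq) → Au⁺(aq) + Tl³⁺(aq)
Q = [Au⁺]·[Tl³⁺] / ([Au³⁺]·[Tl⁺]); log Q = -0.855.
E = E° − (0.0592/n) log Q = +0.11 − (0.0592/2)(-0.855) = +0.135 V.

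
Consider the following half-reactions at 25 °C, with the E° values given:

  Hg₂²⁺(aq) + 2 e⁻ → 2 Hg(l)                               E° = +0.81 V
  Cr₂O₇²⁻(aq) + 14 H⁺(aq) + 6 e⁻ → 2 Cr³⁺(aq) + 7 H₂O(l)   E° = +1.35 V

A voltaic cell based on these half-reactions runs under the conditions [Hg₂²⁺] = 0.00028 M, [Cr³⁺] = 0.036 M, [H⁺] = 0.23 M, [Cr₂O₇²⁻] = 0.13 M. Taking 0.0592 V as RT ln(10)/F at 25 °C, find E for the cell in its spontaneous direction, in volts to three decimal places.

Cr₂O₇²⁻/Cr³⁺ is the cathode (higher E°), Hg₂²⁺/Hg the anode: E°cell = +1.35 − (+0.81) = +0.54 V, n = 6.
Overall: Cr₂O₇²⁻(aq) + 14 H⁺(aq) + 6 Hg(l) → 2 Cr³⁺(aq) + 7 H₂O(l) + 3 Hg₂²⁺(aq)
Q = [Cr³⁺]^2·[Hg₂²⁺]^3 / ([Cr₂O₇²⁻]·[H⁺]^14); log Q = -3.724.
E = E° − (0.0592/n) log Q = +0.54 − (0.0592/6)(-3.724) = +0.577 V.

+0.577 V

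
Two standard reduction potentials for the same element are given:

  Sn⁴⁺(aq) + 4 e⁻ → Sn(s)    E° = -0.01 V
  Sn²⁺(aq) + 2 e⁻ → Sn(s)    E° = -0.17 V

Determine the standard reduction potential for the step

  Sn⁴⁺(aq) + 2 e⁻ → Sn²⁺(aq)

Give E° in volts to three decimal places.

Sequential free energies add, so n₃E°₃ = n₁E°₁ + n₂E°₂.
With n₃ = 4, and the known step contributing 2×(-0.17) V, the unknown satisfies 2·E° = 4×(-0.01) − 2×(-0.17) = +0.300.
E° = +0.300 / 2 = +0.150 V.

+0.150 V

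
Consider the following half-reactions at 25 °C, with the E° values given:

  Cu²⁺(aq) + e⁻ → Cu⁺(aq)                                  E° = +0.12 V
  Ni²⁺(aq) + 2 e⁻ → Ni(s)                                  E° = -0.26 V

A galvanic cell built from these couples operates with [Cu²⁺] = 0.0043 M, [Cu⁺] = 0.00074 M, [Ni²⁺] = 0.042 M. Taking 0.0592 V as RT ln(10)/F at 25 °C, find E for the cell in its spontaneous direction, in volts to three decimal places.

+0.466 V

Cu²⁺/Cu⁺ is the cathode (higher E°), Ni²⁺/Ni the anode: E°cell = +0.12 − (-0.26) = +0.38 V, n = 2.
Overall: 2 Cu²⁺(aq) + Ni(s) → 2 Cu⁺(aq) + Ni²⁺(aq)
Q = [Cu⁺]^2·[Ni²⁺] / ([Cu²⁺]^2); log Q = -2.905.
E = E° − (0.0592/n) log Q = +0.38 − (0.0592/2)(-2.905) = +0.466 V.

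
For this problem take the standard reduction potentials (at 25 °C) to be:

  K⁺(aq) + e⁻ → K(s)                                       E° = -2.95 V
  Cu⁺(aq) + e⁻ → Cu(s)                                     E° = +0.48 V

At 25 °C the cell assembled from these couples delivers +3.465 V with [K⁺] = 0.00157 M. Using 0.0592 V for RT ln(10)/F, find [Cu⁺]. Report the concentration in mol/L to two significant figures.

Cu⁺/Cu is the cathode, K⁺/K the anode: E°cell = +3.43 V, n = 1.
Overall reaction: Cu⁺(aq) + K(s) → Cu(s) + K⁺(aq); Q = [K⁺]^1/[Cu⁺]^1.
From E = E° − (0.0592/n) log Q: log Q = (E° − E)·n/0.0592 = (+3.43 − (+3.465))·1/0.0592 = -0.5912.
So 1·log[Cu⁺] = 1·log(0.00157) − log Q = -2.8041 − (-0.5912) = -2.2129; [Cu⁺] = 10^(-2.2129) ≈ 0.0061 M.

0.0061 M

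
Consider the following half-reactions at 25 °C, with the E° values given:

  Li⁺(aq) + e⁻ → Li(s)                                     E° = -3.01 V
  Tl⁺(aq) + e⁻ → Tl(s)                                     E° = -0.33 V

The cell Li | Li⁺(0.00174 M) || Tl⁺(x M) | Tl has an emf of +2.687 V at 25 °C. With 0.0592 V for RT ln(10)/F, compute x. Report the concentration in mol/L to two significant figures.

0.0023 M

Tl⁺/Tl is the cathode, Li⁺/Li the anode: E°cell = +2.68 V, n = 1.
Overall reaction: Tl⁺(aq) + Li(s) → Tl(s) + Li⁺(aq); Q = [Li⁺]^1/[Tl⁺]^1.
From E = E° − (0.0592/n) log Q: log Q = (E° − E)·n/0.0592 = (+2.68 − (+2.687))·1/0.0592 = -0.1182.
So 1·log[Tl⁺] = 1·log(0.00174) − log Q = -2.7595 − (-0.1182) = -2.6413; [Tl⁺] = 10^(-2.6413) ≈ 0.0023 M.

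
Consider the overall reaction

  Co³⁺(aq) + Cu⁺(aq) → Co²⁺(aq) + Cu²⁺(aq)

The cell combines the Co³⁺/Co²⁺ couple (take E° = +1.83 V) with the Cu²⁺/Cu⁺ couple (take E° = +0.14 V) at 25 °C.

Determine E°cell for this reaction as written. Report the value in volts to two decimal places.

+1.69 V

The Co³⁺/Co²⁺ couple has the higher reduction potential, so it is the cathode; Cu²⁺/Cu⁺ is oxidised at the anode.
E°cell = E°(cathode) − E°(anode) = (+1.83) − (+0.14) = +1.69 V.
Since E°cell > 0, the reaction is spontaneous under standard conditions.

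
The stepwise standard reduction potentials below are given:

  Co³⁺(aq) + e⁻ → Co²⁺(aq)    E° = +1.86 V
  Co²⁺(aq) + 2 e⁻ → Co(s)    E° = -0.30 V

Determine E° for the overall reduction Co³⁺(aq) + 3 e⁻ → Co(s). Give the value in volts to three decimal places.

+0.420 V

Since ΔG° = −nFE° is additive over sequential reductions, n₃E°₃ = n₁E°₁ + n₂E°₂.
E°₃ = (1×+1.86 + 2×-0.30) / 3 = (+1.260) / 3 = +0.420 V.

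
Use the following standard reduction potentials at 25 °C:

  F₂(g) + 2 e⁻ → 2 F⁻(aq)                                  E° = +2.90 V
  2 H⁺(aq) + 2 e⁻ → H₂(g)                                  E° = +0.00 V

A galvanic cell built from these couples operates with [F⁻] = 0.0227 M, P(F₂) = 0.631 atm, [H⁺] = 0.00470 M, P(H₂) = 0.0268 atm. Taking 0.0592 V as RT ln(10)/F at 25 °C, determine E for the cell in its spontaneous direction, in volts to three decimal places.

F₂/F⁻ is the cathode (higher E°), H⁺/H₂ the anode: E°cell = +2.90 − (+0.00) = +2.90 V, n = 2.
Overall: F₂(g) + H₂(g) → 2 F⁻(aq) + 2 H⁺(aq)
Q = [F⁻]^2·[H⁺]^2 / (P(F₂)·P(H₂)); log Q = -6.172.
E = E° − (0.0592/n) log Q = +2.90 − (0.0592/2)(-6.172) = +3.083 V.

+3.083 V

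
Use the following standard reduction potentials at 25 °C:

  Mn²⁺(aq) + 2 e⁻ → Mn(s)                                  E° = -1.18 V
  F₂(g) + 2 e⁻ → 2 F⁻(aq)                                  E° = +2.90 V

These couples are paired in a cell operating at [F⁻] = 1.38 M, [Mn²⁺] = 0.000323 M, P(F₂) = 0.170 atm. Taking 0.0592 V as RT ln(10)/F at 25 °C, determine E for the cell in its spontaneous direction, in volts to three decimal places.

F₂/F⁻ is the cathode (higher E°), Mn²⁺/Mn the anode: E°cell = +2.90 − (-1.18) = +4.08 V, n = 2.
Overall: F₂(g) + Mn(s) → 2 F⁻(aq) + Mn²⁺(aq)
Q = [F⁻]^2·[Mn²⁺] / (P(F₂)); log Q = -2.441.
E = E° − (0.0592/n) log Q = +4.08 − (0.0592/2)(-2.441) = +4.152 V.

+4.152 V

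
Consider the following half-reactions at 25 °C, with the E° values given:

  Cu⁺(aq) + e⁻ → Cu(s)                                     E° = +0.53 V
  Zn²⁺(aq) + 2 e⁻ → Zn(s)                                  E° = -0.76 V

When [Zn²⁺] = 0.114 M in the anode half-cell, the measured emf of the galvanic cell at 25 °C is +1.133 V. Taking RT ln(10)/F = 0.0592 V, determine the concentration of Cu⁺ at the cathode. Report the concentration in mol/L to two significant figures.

Cu⁺/Cu is the cathode, Zn²⁺/Zn the anode: E°cell = +1.29 V, n = 2.
Overall reaction: 2 Cu⁺(aq) + Zn(s) → 2 Cu(s) + Zn²⁺(aq); Q = [Zn²⁺]^1/[Cu⁺]^2.
From E = E° − (0.0592/n) log Q: log Q = (E° − E)·n/0.0592 = (+1.29 − (+1.133))·2/0.0592 = 5.3041.
So 2·log[Cu⁺] = 1·log(0.114) − log Q = -0.9431 − (5.3041) = -6.2472; log[Cu⁺] = -6.2472 / 2 = -3.1236; [Cu⁺] = 10^(-3.1236) ≈ 0.00075 M.

0.00075 M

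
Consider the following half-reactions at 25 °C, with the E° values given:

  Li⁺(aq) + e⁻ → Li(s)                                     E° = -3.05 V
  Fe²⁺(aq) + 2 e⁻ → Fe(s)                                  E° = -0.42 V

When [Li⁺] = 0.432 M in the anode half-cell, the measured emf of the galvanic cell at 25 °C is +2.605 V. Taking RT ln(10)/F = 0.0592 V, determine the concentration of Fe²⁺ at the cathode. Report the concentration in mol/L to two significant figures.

0.027 M

Fe²⁺/Fe is the cathode, Li⁺/Li the anode: E°cell = +2.63 V, n = 2.
Overall reaction: Fe²⁺(aq) + 2 Li(s) → Fe(s) + 2 Li⁺(aq); Q = [Li⁺]^2/[Fe²⁺]^1.
From E = E° − (0.0592/n) log Q: log Q = (E° − E)·n/0.0592 = (+2.63 − (+2.605))·2/0.0592 = 0.8446.
So 1·log[Fe²⁺] = 2·log(0.432) − log Q = -0.7290 − (0.8446) = -1.5736; [Fe²⁺] = 10^(-1.5736) ≈ 0.027 M.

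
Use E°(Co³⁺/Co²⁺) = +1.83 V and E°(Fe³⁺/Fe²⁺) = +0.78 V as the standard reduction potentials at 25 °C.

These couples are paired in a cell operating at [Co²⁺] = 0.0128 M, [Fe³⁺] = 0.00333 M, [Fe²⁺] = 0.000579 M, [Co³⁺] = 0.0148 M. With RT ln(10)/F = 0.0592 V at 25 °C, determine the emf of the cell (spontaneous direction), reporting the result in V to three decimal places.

Co³⁺/Co²⁺ is the cathode (higher E°), Fe³⁺/Fe²⁺ the anode: E°cell = +1.83 − (+0.78) = +1.05 V, n = 1.
Overall: Co³⁺(aq) + Fe²⁺(aq) → Co²⁺(aq) + Fe³⁺(aq)
Q = [Co²⁺]·[Fe³⁺] / ([Co³⁺]·[Fe²⁺]); log Q = 0.697.
E = E° − (0.0592/n) log Q = +1.05 − (0.0592/1)(0.697) = +1.009 V.

+1.009 V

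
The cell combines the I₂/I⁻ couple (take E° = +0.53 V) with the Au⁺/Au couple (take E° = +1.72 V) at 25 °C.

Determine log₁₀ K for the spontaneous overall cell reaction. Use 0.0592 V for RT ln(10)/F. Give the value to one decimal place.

Cathode: Au⁺/Au; anode: I₂/I⁻. E°cell = +1.19 V, n = 2.
log K = nE°cell / 0.0592 = (2)(+1.19) / 0.0592 = 40.2.

40.2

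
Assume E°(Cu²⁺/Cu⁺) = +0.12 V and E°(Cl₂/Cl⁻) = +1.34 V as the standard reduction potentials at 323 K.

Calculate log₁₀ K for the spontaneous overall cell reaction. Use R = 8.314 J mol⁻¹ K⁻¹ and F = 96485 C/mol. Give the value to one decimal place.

Cathode: Cl₂/Cl⁻; anode: Cu²⁺/Cu⁺. E°cell = (+1.34) − (+0.12) = +1.22 V, with n = 2.
ΔG° = −nFE° = −RT ln K, so ln K = nFE°/(RT) = (2)(96485)(+1.22) / ((8.314)(323)) = 87.667.
log₁₀ K = 87.667 / ln 10 = 38.1.

38.1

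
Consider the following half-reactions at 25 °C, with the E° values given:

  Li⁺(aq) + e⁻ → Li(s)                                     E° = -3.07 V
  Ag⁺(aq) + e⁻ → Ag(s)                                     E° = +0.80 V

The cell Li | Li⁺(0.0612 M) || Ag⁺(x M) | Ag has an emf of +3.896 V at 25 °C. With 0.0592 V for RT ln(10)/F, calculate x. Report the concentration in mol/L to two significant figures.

Ag⁺/Ag is the cathode, Li⁺/Li the anode: E°cell = +3.87 V, n = 1.
Overall reaction: Ag⁺(aq) + Li(s) → Ag(s) + Li⁺(aq); Q = [Li⁺]^1/[Ag⁺]^1.
From E = E° − (0.0592/n) log Q: log Q = (E° − E)·n/0.0592 = (+3.87 − (+3.896))·1/0.0592 = -0.4392.
So 1·log[Ag⁺] = 1·log(0.0612) − log Q = -1.2132 − (-0.4392) = -0.7740; [Ag⁺] = 10^(-0.7740) ≈ 0.17 M.

0.17 M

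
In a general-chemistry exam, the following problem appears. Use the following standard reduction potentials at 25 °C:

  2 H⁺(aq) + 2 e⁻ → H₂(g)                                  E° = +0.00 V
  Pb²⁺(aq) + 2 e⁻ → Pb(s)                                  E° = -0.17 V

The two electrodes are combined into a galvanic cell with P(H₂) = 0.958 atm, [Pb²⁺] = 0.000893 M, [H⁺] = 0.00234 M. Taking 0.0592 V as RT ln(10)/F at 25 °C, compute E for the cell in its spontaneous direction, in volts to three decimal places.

+0.105 V

H⁺/H₂ is the cathode (higher E°), Pb²⁺/Pb the anode: E°cell = +0.00 − (-0.17) = +0.17 V, n = 2.
Overall: 2 H⁺(aq) + Pb(s) → H₂(g) + Pb²⁺(aq)
Q = P(H₂)·[Pb²⁺] / ([H⁺]^2); log Q = 2.194.
E = E° − (0.0592/n) log Q = +0.17 − (0.0592/2)(2.194) = +0.105 V.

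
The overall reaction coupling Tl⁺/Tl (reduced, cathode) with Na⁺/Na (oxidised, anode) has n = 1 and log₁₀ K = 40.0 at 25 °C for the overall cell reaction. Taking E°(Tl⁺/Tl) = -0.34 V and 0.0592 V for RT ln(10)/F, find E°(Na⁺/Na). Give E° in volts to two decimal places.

E°cell = (0.0592/n)·log K = (0.0592/1)(40.0) = +2.368 V.
Since Tl⁺/Tl is the cathode and Na⁺/Na the anode, E°cell = E°(Tl⁺/Tl) − E°(Na⁺/Na).
So E°(Na⁺/Na) = E°(Tl⁺/Tl) − E°cell = (-0.34) − (+2.368) = -2.71 V.

-2.71 V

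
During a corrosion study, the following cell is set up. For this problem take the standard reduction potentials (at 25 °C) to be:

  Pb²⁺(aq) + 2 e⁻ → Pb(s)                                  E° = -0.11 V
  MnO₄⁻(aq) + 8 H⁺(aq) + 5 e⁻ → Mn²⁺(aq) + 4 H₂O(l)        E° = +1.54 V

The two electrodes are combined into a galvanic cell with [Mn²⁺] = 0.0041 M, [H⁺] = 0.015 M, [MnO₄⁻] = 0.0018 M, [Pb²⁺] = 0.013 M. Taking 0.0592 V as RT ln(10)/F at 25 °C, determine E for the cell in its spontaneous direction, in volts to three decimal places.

+1.529 V

MnO₄⁻/Mn²⁺ is the cathode (higher E°), Pb²⁺/Pb the anode: E°cell = +1.54 − (-0.11) = +1.65 V, n = 10.
Overall: 2 MnO₄⁻(aq) + 16 H⁺(aq) + 5 Pb(s) → 2 Mn²⁺(aq) + 8 H₂O(l) + 5 Pb²⁺(aq)
Q = [Mn²⁺]^2·[Pb²⁺]^5 / ([MnO₄⁻]^2·[H⁺]^16); log Q = 20.467.
E = E° − (0.0592/n) log Q = +1.65 − (0.0592/10)(20.467) = +1.529 V.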